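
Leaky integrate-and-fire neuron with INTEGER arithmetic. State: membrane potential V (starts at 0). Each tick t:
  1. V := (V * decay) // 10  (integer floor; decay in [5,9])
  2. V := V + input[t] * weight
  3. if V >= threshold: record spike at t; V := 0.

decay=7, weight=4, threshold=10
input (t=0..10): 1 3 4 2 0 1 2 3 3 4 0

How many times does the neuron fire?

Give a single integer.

Answer: 6

Derivation:
t=0: input=1 -> V=4
t=1: input=3 -> V=0 FIRE
t=2: input=4 -> V=0 FIRE
t=3: input=2 -> V=8
t=4: input=0 -> V=5
t=5: input=1 -> V=7
t=6: input=2 -> V=0 FIRE
t=7: input=3 -> V=0 FIRE
t=8: input=3 -> V=0 FIRE
t=9: input=4 -> V=0 FIRE
t=10: input=0 -> V=0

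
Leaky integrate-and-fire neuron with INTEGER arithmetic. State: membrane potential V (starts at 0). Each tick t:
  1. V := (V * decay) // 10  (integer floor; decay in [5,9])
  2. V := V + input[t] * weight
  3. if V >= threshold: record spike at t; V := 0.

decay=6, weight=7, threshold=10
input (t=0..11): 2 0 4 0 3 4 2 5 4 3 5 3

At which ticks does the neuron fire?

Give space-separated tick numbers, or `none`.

t=0: input=2 -> V=0 FIRE
t=1: input=0 -> V=0
t=2: input=4 -> V=0 FIRE
t=3: input=0 -> V=0
t=4: input=3 -> V=0 FIRE
t=5: input=4 -> V=0 FIRE
t=6: input=2 -> V=0 FIRE
t=7: input=5 -> V=0 FIRE
t=8: input=4 -> V=0 FIRE
t=9: input=3 -> V=0 FIRE
t=10: input=5 -> V=0 FIRE
t=11: input=3 -> V=0 FIRE

Answer: 0 2 4 5 6 7 8 9 10 11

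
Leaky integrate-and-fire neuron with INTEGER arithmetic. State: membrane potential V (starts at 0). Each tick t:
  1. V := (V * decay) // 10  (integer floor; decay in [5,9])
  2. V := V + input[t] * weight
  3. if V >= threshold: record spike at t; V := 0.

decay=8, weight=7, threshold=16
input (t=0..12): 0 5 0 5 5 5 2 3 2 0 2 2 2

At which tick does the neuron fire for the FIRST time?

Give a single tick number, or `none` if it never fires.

Answer: 1

Derivation:
t=0: input=0 -> V=0
t=1: input=5 -> V=0 FIRE
t=2: input=0 -> V=0
t=3: input=5 -> V=0 FIRE
t=4: input=5 -> V=0 FIRE
t=5: input=5 -> V=0 FIRE
t=6: input=2 -> V=14
t=7: input=3 -> V=0 FIRE
t=8: input=2 -> V=14
t=9: input=0 -> V=11
t=10: input=2 -> V=0 FIRE
t=11: input=2 -> V=14
t=12: input=2 -> V=0 FIRE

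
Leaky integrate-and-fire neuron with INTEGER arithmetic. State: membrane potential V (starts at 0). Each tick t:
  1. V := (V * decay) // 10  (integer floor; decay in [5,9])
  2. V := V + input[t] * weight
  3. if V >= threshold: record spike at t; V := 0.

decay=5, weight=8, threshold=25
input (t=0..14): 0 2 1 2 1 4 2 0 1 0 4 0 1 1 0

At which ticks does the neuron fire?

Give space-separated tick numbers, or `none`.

Answer: 5 10

Derivation:
t=0: input=0 -> V=0
t=1: input=2 -> V=16
t=2: input=1 -> V=16
t=3: input=2 -> V=24
t=4: input=1 -> V=20
t=5: input=4 -> V=0 FIRE
t=6: input=2 -> V=16
t=7: input=0 -> V=8
t=8: input=1 -> V=12
t=9: input=0 -> V=6
t=10: input=4 -> V=0 FIRE
t=11: input=0 -> V=0
t=12: input=1 -> V=8
t=13: input=1 -> V=12
t=14: input=0 -> V=6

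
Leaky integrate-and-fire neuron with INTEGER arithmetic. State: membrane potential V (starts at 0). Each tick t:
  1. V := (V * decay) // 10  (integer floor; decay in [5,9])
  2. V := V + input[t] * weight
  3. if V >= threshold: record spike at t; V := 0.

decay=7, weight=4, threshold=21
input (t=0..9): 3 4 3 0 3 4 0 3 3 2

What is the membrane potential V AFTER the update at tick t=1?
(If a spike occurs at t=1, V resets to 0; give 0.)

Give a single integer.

t=0: input=3 -> V=12
t=1: input=4 -> V=0 FIRE
t=2: input=3 -> V=12
t=3: input=0 -> V=8
t=4: input=3 -> V=17
t=5: input=4 -> V=0 FIRE
t=6: input=0 -> V=0
t=7: input=3 -> V=12
t=8: input=3 -> V=20
t=9: input=2 -> V=0 FIRE

Answer: 0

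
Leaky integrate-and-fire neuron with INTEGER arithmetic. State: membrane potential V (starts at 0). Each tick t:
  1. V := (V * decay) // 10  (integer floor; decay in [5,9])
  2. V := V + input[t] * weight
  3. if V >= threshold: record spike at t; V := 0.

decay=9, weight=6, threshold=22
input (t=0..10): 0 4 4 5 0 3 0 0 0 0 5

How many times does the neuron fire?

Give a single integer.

t=0: input=0 -> V=0
t=1: input=4 -> V=0 FIRE
t=2: input=4 -> V=0 FIRE
t=3: input=5 -> V=0 FIRE
t=4: input=0 -> V=0
t=5: input=3 -> V=18
t=6: input=0 -> V=16
t=7: input=0 -> V=14
t=8: input=0 -> V=12
t=9: input=0 -> V=10
t=10: input=5 -> V=0 FIRE

Answer: 4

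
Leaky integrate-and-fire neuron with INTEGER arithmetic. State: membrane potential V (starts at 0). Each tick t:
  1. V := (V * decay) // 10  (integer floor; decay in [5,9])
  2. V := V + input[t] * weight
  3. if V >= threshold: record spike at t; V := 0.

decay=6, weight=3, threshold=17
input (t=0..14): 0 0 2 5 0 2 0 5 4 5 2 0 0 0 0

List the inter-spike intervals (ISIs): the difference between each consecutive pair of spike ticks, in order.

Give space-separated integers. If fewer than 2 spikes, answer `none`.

Answer: 5

Derivation:
t=0: input=0 -> V=0
t=1: input=0 -> V=0
t=2: input=2 -> V=6
t=3: input=5 -> V=0 FIRE
t=4: input=0 -> V=0
t=5: input=2 -> V=6
t=6: input=0 -> V=3
t=7: input=5 -> V=16
t=8: input=4 -> V=0 FIRE
t=9: input=5 -> V=15
t=10: input=2 -> V=15
t=11: input=0 -> V=9
t=12: input=0 -> V=5
t=13: input=0 -> V=3
t=14: input=0 -> V=1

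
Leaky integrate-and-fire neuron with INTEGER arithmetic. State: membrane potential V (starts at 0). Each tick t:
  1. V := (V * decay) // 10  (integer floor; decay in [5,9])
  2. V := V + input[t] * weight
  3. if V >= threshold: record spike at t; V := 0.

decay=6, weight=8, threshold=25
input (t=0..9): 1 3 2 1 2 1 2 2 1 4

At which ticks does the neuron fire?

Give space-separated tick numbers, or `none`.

Answer: 1 4 7 9

Derivation:
t=0: input=1 -> V=8
t=1: input=3 -> V=0 FIRE
t=2: input=2 -> V=16
t=3: input=1 -> V=17
t=4: input=2 -> V=0 FIRE
t=5: input=1 -> V=8
t=6: input=2 -> V=20
t=7: input=2 -> V=0 FIRE
t=8: input=1 -> V=8
t=9: input=4 -> V=0 FIRE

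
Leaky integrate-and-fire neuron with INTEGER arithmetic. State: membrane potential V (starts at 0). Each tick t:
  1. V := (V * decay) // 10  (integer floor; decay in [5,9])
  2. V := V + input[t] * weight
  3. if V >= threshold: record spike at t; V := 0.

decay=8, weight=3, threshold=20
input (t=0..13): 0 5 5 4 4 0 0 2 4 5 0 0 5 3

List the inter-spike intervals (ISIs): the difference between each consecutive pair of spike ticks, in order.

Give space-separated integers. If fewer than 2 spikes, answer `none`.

Answer: 2 5 4

Derivation:
t=0: input=0 -> V=0
t=1: input=5 -> V=15
t=2: input=5 -> V=0 FIRE
t=3: input=4 -> V=12
t=4: input=4 -> V=0 FIRE
t=5: input=0 -> V=0
t=6: input=0 -> V=0
t=7: input=2 -> V=6
t=8: input=4 -> V=16
t=9: input=5 -> V=0 FIRE
t=10: input=0 -> V=0
t=11: input=0 -> V=0
t=12: input=5 -> V=15
t=13: input=3 -> V=0 FIRE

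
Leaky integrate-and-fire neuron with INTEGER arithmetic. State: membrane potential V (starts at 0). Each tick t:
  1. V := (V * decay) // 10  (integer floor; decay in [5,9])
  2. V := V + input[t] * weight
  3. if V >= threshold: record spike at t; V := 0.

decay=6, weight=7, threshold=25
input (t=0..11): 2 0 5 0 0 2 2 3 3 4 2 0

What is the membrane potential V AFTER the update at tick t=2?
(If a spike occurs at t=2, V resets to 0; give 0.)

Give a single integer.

Answer: 0

Derivation:
t=0: input=2 -> V=14
t=1: input=0 -> V=8
t=2: input=5 -> V=0 FIRE
t=3: input=0 -> V=0
t=4: input=0 -> V=0
t=5: input=2 -> V=14
t=6: input=2 -> V=22
t=7: input=3 -> V=0 FIRE
t=8: input=3 -> V=21
t=9: input=4 -> V=0 FIRE
t=10: input=2 -> V=14
t=11: input=0 -> V=8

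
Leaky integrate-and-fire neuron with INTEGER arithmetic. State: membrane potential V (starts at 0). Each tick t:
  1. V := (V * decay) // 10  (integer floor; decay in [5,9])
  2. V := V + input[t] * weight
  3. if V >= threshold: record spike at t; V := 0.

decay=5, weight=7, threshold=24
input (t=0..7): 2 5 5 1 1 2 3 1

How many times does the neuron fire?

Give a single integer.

t=0: input=2 -> V=14
t=1: input=5 -> V=0 FIRE
t=2: input=5 -> V=0 FIRE
t=3: input=1 -> V=7
t=4: input=1 -> V=10
t=5: input=2 -> V=19
t=6: input=3 -> V=0 FIRE
t=7: input=1 -> V=7

Answer: 3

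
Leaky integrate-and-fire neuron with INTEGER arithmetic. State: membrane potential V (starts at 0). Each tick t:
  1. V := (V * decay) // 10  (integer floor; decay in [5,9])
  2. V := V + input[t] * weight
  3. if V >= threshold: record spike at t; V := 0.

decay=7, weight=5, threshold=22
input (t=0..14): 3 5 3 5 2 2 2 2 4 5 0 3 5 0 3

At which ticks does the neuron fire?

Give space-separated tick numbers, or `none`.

t=0: input=3 -> V=15
t=1: input=5 -> V=0 FIRE
t=2: input=3 -> V=15
t=3: input=5 -> V=0 FIRE
t=4: input=2 -> V=10
t=5: input=2 -> V=17
t=6: input=2 -> V=21
t=7: input=2 -> V=0 FIRE
t=8: input=4 -> V=20
t=9: input=5 -> V=0 FIRE
t=10: input=0 -> V=0
t=11: input=3 -> V=15
t=12: input=5 -> V=0 FIRE
t=13: input=0 -> V=0
t=14: input=3 -> V=15

Answer: 1 3 7 9 12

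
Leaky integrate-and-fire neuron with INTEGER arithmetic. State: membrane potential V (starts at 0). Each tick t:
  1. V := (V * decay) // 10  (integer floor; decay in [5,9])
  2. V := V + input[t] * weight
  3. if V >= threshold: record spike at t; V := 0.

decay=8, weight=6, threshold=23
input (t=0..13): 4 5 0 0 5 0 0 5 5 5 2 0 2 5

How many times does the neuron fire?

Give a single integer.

t=0: input=4 -> V=0 FIRE
t=1: input=5 -> V=0 FIRE
t=2: input=0 -> V=0
t=3: input=0 -> V=0
t=4: input=5 -> V=0 FIRE
t=5: input=0 -> V=0
t=6: input=0 -> V=0
t=7: input=5 -> V=0 FIRE
t=8: input=5 -> V=0 FIRE
t=9: input=5 -> V=0 FIRE
t=10: input=2 -> V=12
t=11: input=0 -> V=9
t=12: input=2 -> V=19
t=13: input=5 -> V=0 FIRE

Answer: 7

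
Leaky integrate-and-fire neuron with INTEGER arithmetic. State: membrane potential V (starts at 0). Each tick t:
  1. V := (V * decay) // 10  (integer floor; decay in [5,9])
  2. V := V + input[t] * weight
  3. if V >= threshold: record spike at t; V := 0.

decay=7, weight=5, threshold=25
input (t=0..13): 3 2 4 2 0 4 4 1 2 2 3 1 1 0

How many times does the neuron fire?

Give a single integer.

Answer: 3

Derivation:
t=0: input=3 -> V=15
t=1: input=2 -> V=20
t=2: input=4 -> V=0 FIRE
t=3: input=2 -> V=10
t=4: input=0 -> V=7
t=5: input=4 -> V=24
t=6: input=4 -> V=0 FIRE
t=7: input=1 -> V=5
t=8: input=2 -> V=13
t=9: input=2 -> V=19
t=10: input=3 -> V=0 FIRE
t=11: input=1 -> V=5
t=12: input=1 -> V=8
t=13: input=0 -> V=5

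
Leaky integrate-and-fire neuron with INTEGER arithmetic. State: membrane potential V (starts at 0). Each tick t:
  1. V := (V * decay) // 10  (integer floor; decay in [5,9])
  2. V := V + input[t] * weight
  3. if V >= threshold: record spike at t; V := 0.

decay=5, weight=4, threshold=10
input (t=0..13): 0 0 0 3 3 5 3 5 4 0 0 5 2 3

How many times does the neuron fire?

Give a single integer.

Answer: 8

Derivation:
t=0: input=0 -> V=0
t=1: input=0 -> V=0
t=2: input=0 -> V=0
t=3: input=3 -> V=0 FIRE
t=4: input=3 -> V=0 FIRE
t=5: input=5 -> V=0 FIRE
t=6: input=3 -> V=0 FIRE
t=7: input=5 -> V=0 FIRE
t=8: input=4 -> V=0 FIRE
t=9: input=0 -> V=0
t=10: input=0 -> V=0
t=11: input=5 -> V=0 FIRE
t=12: input=2 -> V=8
t=13: input=3 -> V=0 FIRE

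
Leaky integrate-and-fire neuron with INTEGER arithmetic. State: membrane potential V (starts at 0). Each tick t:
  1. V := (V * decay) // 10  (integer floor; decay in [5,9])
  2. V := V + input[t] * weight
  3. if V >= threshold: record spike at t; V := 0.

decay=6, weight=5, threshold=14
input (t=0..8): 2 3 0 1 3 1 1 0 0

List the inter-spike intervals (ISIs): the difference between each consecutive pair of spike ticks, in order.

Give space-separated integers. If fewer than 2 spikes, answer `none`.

t=0: input=2 -> V=10
t=1: input=3 -> V=0 FIRE
t=2: input=0 -> V=0
t=3: input=1 -> V=5
t=4: input=3 -> V=0 FIRE
t=5: input=1 -> V=5
t=6: input=1 -> V=8
t=7: input=0 -> V=4
t=8: input=0 -> V=2

Answer: 3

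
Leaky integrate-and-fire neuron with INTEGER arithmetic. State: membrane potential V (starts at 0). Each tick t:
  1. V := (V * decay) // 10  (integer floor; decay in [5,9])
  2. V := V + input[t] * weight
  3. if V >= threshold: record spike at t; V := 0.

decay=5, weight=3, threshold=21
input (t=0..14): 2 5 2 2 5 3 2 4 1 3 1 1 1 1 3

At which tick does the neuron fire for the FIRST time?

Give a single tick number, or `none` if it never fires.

Answer: 4

Derivation:
t=0: input=2 -> V=6
t=1: input=5 -> V=18
t=2: input=2 -> V=15
t=3: input=2 -> V=13
t=4: input=5 -> V=0 FIRE
t=5: input=3 -> V=9
t=6: input=2 -> V=10
t=7: input=4 -> V=17
t=8: input=1 -> V=11
t=9: input=3 -> V=14
t=10: input=1 -> V=10
t=11: input=1 -> V=8
t=12: input=1 -> V=7
t=13: input=1 -> V=6
t=14: input=3 -> V=12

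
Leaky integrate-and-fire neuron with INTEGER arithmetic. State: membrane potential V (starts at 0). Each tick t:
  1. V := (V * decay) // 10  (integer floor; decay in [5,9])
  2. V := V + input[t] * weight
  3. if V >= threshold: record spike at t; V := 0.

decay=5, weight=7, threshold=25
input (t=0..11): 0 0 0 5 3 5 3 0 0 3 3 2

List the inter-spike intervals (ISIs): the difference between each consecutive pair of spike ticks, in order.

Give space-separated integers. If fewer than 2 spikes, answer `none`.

t=0: input=0 -> V=0
t=1: input=0 -> V=0
t=2: input=0 -> V=0
t=3: input=5 -> V=0 FIRE
t=4: input=3 -> V=21
t=5: input=5 -> V=0 FIRE
t=6: input=3 -> V=21
t=7: input=0 -> V=10
t=8: input=0 -> V=5
t=9: input=3 -> V=23
t=10: input=3 -> V=0 FIRE
t=11: input=2 -> V=14

Answer: 2 5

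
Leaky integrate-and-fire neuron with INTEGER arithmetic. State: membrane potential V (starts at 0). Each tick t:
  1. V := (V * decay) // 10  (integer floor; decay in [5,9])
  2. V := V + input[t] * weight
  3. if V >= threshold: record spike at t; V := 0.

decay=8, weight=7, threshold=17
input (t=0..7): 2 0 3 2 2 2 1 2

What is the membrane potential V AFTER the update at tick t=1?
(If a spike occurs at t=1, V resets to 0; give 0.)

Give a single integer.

t=0: input=2 -> V=14
t=1: input=0 -> V=11
t=2: input=3 -> V=0 FIRE
t=3: input=2 -> V=14
t=4: input=2 -> V=0 FIRE
t=5: input=2 -> V=14
t=6: input=1 -> V=0 FIRE
t=7: input=2 -> V=14

Answer: 11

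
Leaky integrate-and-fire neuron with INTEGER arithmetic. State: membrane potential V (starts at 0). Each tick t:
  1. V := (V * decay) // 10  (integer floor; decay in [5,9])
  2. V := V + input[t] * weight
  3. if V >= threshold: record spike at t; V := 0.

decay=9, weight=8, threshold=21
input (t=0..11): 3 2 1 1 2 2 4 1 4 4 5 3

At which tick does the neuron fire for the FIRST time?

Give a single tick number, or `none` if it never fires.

Answer: 0

Derivation:
t=0: input=3 -> V=0 FIRE
t=1: input=2 -> V=16
t=2: input=1 -> V=0 FIRE
t=3: input=1 -> V=8
t=4: input=2 -> V=0 FIRE
t=5: input=2 -> V=16
t=6: input=4 -> V=0 FIRE
t=7: input=1 -> V=8
t=8: input=4 -> V=0 FIRE
t=9: input=4 -> V=0 FIRE
t=10: input=5 -> V=0 FIRE
t=11: input=3 -> V=0 FIRE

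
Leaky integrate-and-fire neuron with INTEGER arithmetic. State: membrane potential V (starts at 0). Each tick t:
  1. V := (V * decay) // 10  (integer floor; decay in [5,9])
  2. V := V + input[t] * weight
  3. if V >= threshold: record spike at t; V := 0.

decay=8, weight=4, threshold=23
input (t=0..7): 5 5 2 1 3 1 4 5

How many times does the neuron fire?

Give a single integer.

t=0: input=5 -> V=20
t=1: input=5 -> V=0 FIRE
t=2: input=2 -> V=8
t=3: input=1 -> V=10
t=4: input=3 -> V=20
t=5: input=1 -> V=20
t=6: input=4 -> V=0 FIRE
t=7: input=5 -> V=20

Answer: 2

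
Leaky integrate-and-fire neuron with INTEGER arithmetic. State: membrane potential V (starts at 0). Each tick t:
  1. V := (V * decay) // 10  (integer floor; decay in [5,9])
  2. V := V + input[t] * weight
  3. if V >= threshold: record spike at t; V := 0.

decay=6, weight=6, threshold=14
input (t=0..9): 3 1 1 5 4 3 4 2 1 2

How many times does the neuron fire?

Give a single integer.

Answer: 6

Derivation:
t=0: input=3 -> V=0 FIRE
t=1: input=1 -> V=6
t=2: input=1 -> V=9
t=3: input=5 -> V=0 FIRE
t=4: input=4 -> V=0 FIRE
t=5: input=3 -> V=0 FIRE
t=6: input=4 -> V=0 FIRE
t=7: input=2 -> V=12
t=8: input=1 -> V=13
t=9: input=2 -> V=0 FIRE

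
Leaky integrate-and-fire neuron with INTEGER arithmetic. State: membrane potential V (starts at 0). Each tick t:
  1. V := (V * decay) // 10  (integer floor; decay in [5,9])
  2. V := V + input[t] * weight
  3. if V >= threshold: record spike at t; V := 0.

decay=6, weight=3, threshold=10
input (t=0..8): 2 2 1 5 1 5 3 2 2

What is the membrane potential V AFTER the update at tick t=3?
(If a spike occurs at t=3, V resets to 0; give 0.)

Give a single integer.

Answer: 0

Derivation:
t=0: input=2 -> V=6
t=1: input=2 -> V=9
t=2: input=1 -> V=8
t=3: input=5 -> V=0 FIRE
t=4: input=1 -> V=3
t=5: input=5 -> V=0 FIRE
t=6: input=3 -> V=9
t=7: input=2 -> V=0 FIRE
t=8: input=2 -> V=6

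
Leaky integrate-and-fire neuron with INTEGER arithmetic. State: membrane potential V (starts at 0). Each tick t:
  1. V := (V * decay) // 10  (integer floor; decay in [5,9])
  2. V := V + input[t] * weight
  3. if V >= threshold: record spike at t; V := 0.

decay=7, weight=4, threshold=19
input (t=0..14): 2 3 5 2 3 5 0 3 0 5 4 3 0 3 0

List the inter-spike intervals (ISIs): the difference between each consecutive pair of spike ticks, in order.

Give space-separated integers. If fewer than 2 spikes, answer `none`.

t=0: input=2 -> V=8
t=1: input=3 -> V=17
t=2: input=5 -> V=0 FIRE
t=3: input=2 -> V=8
t=4: input=3 -> V=17
t=5: input=5 -> V=0 FIRE
t=6: input=0 -> V=0
t=7: input=3 -> V=12
t=8: input=0 -> V=8
t=9: input=5 -> V=0 FIRE
t=10: input=4 -> V=16
t=11: input=3 -> V=0 FIRE
t=12: input=0 -> V=0
t=13: input=3 -> V=12
t=14: input=0 -> V=8

Answer: 3 4 2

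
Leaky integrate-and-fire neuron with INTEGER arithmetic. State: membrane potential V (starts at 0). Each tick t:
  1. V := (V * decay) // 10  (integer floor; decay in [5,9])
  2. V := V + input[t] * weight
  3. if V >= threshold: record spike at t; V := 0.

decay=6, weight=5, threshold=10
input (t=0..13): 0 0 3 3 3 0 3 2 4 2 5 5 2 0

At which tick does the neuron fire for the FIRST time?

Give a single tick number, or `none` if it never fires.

Answer: 2

Derivation:
t=0: input=0 -> V=0
t=1: input=0 -> V=0
t=2: input=3 -> V=0 FIRE
t=3: input=3 -> V=0 FIRE
t=4: input=3 -> V=0 FIRE
t=5: input=0 -> V=0
t=6: input=3 -> V=0 FIRE
t=7: input=2 -> V=0 FIRE
t=8: input=4 -> V=0 FIRE
t=9: input=2 -> V=0 FIRE
t=10: input=5 -> V=0 FIRE
t=11: input=5 -> V=0 FIRE
t=12: input=2 -> V=0 FIRE
t=13: input=0 -> V=0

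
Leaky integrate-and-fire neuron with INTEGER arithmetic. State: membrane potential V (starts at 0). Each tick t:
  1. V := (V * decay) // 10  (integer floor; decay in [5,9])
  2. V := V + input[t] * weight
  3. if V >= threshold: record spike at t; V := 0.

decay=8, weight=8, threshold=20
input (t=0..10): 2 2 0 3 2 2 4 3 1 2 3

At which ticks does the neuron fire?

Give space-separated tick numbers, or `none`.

Answer: 1 3 5 6 7 9 10

Derivation:
t=0: input=2 -> V=16
t=1: input=2 -> V=0 FIRE
t=2: input=0 -> V=0
t=3: input=3 -> V=0 FIRE
t=4: input=2 -> V=16
t=5: input=2 -> V=0 FIRE
t=6: input=4 -> V=0 FIRE
t=7: input=3 -> V=0 FIRE
t=8: input=1 -> V=8
t=9: input=2 -> V=0 FIRE
t=10: input=3 -> V=0 FIRE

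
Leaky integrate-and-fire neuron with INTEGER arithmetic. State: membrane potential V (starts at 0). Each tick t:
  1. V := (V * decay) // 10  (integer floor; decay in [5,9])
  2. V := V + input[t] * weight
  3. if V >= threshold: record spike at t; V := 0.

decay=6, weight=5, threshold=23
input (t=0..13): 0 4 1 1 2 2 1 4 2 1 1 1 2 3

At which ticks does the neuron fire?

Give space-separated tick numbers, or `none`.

t=0: input=0 -> V=0
t=1: input=4 -> V=20
t=2: input=1 -> V=17
t=3: input=1 -> V=15
t=4: input=2 -> V=19
t=5: input=2 -> V=21
t=6: input=1 -> V=17
t=7: input=4 -> V=0 FIRE
t=8: input=2 -> V=10
t=9: input=1 -> V=11
t=10: input=1 -> V=11
t=11: input=1 -> V=11
t=12: input=2 -> V=16
t=13: input=3 -> V=0 FIRE

Answer: 7 13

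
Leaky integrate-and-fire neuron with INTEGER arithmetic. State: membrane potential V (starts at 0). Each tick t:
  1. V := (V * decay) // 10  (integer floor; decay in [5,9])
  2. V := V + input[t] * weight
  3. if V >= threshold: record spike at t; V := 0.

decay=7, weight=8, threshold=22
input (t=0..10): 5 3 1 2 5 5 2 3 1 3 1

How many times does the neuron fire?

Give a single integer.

Answer: 6

Derivation:
t=0: input=5 -> V=0 FIRE
t=1: input=3 -> V=0 FIRE
t=2: input=1 -> V=8
t=3: input=2 -> V=21
t=4: input=5 -> V=0 FIRE
t=5: input=5 -> V=0 FIRE
t=6: input=2 -> V=16
t=7: input=3 -> V=0 FIRE
t=8: input=1 -> V=8
t=9: input=3 -> V=0 FIRE
t=10: input=1 -> V=8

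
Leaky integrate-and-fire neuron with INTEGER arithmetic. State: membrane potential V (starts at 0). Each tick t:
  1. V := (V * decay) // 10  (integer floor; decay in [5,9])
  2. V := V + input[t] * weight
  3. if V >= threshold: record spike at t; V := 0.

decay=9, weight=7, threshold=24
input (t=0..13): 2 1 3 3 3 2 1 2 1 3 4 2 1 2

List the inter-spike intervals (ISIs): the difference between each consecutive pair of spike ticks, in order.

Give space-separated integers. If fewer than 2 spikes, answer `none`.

t=0: input=2 -> V=14
t=1: input=1 -> V=19
t=2: input=3 -> V=0 FIRE
t=3: input=3 -> V=21
t=4: input=3 -> V=0 FIRE
t=5: input=2 -> V=14
t=6: input=1 -> V=19
t=7: input=2 -> V=0 FIRE
t=8: input=1 -> V=7
t=9: input=3 -> V=0 FIRE
t=10: input=4 -> V=0 FIRE
t=11: input=2 -> V=14
t=12: input=1 -> V=19
t=13: input=2 -> V=0 FIRE

Answer: 2 3 2 1 3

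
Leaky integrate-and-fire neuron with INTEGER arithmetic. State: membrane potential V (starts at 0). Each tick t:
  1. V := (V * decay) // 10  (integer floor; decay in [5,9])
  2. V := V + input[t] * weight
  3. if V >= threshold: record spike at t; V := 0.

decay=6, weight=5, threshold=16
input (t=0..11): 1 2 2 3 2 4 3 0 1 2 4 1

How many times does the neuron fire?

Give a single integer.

t=0: input=1 -> V=5
t=1: input=2 -> V=13
t=2: input=2 -> V=0 FIRE
t=3: input=3 -> V=15
t=4: input=2 -> V=0 FIRE
t=5: input=4 -> V=0 FIRE
t=6: input=3 -> V=15
t=7: input=0 -> V=9
t=8: input=1 -> V=10
t=9: input=2 -> V=0 FIRE
t=10: input=4 -> V=0 FIRE
t=11: input=1 -> V=5

Answer: 5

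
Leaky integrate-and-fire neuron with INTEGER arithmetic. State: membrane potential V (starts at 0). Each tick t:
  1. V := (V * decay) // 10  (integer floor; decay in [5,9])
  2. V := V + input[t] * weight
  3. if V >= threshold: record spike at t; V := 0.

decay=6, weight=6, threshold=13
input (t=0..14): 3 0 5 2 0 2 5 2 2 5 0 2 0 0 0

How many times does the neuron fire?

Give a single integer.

Answer: 6

Derivation:
t=0: input=3 -> V=0 FIRE
t=1: input=0 -> V=0
t=2: input=5 -> V=0 FIRE
t=3: input=2 -> V=12
t=4: input=0 -> V=7
t=5: input=2 -> V=0 FIRE
t=6: input=5 -> V=0 FIRE
t=7: input=2 -> V=12
t=8: input=2 -> V=0 FIRE
t=9: input=5 -> V=0 FIRE
t=10: input=0 -> V=0
t=11: input=2 -> V=12
t=12: input=0 -> V=7
t=13: input=0 -> V=4
t=14: input=0 -> V=2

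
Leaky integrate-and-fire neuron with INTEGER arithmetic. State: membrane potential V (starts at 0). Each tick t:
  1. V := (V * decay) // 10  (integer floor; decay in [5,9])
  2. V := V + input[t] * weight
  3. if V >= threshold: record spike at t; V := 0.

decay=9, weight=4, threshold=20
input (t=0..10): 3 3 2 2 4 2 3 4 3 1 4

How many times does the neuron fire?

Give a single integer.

t=0: input=3 -> V=12
t=1: input=3 -> V=0 FIRE
t=2: input=2 -> V=8
t=3: input=2 -> V=15
t=4: input=4 -> V=0 FIRE
t=5: input=2 -> V=8
t=6: input=3 -> V=19
t=7: input=4 -> V=0 FIRE
t=8: input=3 -> V=12
t=9: input=1 -> V=14
t=10: input=4 -> V=0 FIRE

Answer: 4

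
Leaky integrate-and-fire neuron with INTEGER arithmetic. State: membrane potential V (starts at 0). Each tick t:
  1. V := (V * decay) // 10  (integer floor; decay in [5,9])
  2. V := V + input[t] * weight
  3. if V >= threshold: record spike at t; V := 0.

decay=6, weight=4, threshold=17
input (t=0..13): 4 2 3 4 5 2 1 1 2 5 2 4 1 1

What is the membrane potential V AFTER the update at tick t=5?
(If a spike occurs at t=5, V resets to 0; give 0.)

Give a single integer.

Answer: 8

Derivation:
t=0: input=4 -> V=16
t=1: input=2 -> V=0 FIRE
t=2: input=3 -> V=12
t=3: input=4 -> V=0 FIRE
t=4: input=5 -> V=0 FIRE
t=5: input=2 -> V=8
t=6: input=1 -> V=8
t=7: input=1 -> V=8
t=8: input=2 -> V=12
t=9: input=5 -> V=0 FIRE
t=10: input=2 -> V=8
t=11: input=4 -> V=0 FIRE
t=12: input=1 -> V=4
t=13: input=1 -> V=6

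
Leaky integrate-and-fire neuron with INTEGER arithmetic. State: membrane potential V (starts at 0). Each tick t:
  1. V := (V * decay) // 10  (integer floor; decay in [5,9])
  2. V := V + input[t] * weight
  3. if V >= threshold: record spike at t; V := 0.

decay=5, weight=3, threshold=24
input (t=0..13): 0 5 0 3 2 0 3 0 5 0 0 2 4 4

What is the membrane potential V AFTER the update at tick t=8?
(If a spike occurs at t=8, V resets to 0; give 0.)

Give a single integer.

t=0: input=0 -> V=0
t=1: input=5 -> V=15
t=2: input=0 -> V=7
t=3: input=3 -> V=12
t=4: input=2 -> V=12
t=5: input=0 -> V=6
t=6: input=3 -> V=12
t=7: input=0 -> V=6
t=8: input=5 -> V=18
t=9: input=0 -> V=9
t=10: input=0 -> V=4
t=11: input=2 -> V=8
t=12: input=4 -> V=16
t=13: input=4 -> V=20

Answer: 18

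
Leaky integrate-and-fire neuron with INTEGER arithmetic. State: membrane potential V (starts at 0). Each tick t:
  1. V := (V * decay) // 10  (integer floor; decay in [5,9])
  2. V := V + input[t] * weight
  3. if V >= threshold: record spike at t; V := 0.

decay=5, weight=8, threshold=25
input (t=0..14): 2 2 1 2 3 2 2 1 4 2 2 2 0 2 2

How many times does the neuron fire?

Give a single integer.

t=0: input=2 -> V=16
t=1: input=2 -> V=24
t=2: input=1 -> V=20
t=3: input=2 -> V=0 FIRE
t=4: input=3 -> V=24
t=5: input=2 -> V=0 FIRE
t=6: input=2 -> V=16
t=7: input=1 -> V=16
t=8: input=4 -> V=0 FIRE
t=9: input=2 -> V=16
t=10: input=2 -> V=24
t=11: input=2 -> V=0 FIRE
t=12: input=0 -> V=0
t=13: input=2 -> V=16
t=14: input=2 -> V=24

Answer: 4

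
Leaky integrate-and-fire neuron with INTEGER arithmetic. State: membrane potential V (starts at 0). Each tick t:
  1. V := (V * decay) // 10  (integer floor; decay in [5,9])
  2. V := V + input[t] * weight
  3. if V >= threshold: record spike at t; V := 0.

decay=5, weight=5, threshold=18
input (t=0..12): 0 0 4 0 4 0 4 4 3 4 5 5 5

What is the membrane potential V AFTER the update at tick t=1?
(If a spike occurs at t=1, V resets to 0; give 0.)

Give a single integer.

Answer: 0

Derivation:
t=0: input=0 -> V=0
t=1: input=0 -> V=0
t=2: input=4 -> V=0 FIRE
t=3: input=0 -> V=0
t=4: input=4 -> V=0 FIRE
t=5: input=0 -> V=0
t=6: input=4 -> V=0 FIRE
t=7: input=4 -> V=0 FIRE
t=8: input=3 -> V=15
t=9: input=4 -> V=0 FIRE
t=10: input=5 -> V=0 FIRE
t=11: input=5 -> V=0 FIRE
t=12: input=5 -> V=0 FIRE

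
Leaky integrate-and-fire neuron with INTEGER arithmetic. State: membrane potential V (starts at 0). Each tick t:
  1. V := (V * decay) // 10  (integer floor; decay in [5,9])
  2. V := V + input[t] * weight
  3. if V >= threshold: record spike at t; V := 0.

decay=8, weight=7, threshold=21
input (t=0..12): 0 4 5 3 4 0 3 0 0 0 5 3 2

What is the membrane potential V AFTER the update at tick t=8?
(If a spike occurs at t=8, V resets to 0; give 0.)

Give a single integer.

t=0: input=0 -> V=0
t=1: input=4 -> V=0 FIRE
t=2: input=5 -> V=0 FIRE
t=3: input=3 -> V=0 FIRE
t=4: input=4 -> V=0 FIRE
t=5: input=0 -> V=0
t=6: input=3 -> V=0 FIRE
t=7: input=0 -> V=0
t=8: input=0 -> V=0
t=9: input=0 -> V=0
t=10: input=5 -> V=0 FIRE
t=11: input=3 -> V=0 FIRE
t=12: input=2 -> V=14

Answer: 0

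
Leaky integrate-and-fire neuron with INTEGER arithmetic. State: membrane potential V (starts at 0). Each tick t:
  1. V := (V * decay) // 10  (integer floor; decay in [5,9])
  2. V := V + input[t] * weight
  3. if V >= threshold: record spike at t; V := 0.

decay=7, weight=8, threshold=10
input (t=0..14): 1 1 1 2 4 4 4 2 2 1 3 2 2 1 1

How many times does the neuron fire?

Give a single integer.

Answer: 11

Derivation:
t=0: input=1 -> V=8
t=1: input=1 -> V=0 FIRE
t=2: input=1 -> V=8
t=3: input=2 -> V=0 FIRE
t=4: input=4 -> V=0 FIRE
t=5: input=4 -> V=0 FIRE
t=6: input=4 -> V=0 FIRE
t=7: input=2 -> V=0 FIRE
t=8: input=2 -> V=0 FIRE
t=9: input=1 -> V=8
t=10: input=3 -> V=0 FIRE
t=11: input=2 -> V=0 FIRE
t=12: input=2 -> V=0 FIRE
t=13: input=1 -> V=8
t=14: input=1 -> V=0 FIRE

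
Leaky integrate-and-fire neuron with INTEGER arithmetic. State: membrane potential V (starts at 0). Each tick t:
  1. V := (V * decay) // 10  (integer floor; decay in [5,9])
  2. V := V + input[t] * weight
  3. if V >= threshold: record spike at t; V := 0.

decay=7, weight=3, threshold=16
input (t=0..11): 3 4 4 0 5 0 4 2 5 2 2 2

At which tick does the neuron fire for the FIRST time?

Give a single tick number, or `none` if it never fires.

Answer: 1

Derivation:
t=0: input=3 -> V=9
t=1: input=4 -> V=0 FIRE
t=2: input=4 -> V=12
t=3: input=0 -> V=8
t=4: input=5 -> V=0 FIRE
t=5: input=0 -> V=0
t=6: input=4 -> V=12
t=7: input=2 -> V=14
t=8: input=5 -> V=0 FIRE
t=9: input=2 -> V=6
t=10: input=2 -> V=10
t=11: input=2 -> V=13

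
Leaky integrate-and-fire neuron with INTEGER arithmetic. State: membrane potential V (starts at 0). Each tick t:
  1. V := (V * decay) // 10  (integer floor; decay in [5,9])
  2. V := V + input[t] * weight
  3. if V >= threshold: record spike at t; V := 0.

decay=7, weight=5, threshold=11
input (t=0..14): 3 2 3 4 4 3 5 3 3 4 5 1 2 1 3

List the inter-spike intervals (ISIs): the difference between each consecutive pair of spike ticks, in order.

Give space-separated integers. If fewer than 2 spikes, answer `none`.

Answer: 2 1 1 1 1 1 1 1 1 2 2

Derivation:
t=0: input=3 -> V=0 FIRE
t=1: input=2 -> V=10
t=2: input=3 -> V=0 FIRE
t=3: input=4 -> V=0 FIRE
t=4: input=4 -> V=0 FIRE
t=5: input=3 -> V=0 FIRE
t=6: input=5 -> V=0 FIRE
t=7: input=3 -> V=0 FIRE
t=8: input=3 -> V=0 FIRE
t=9: input=4 -> V=0 FIRE
t=10: input=5 -> V=0 FIRE
t=11: input=1 -> V=5
t=12: input=2 -> V=0 FIRE
t=13: input=1 -> V=5
t=14: input=3 -> V=0 FIRE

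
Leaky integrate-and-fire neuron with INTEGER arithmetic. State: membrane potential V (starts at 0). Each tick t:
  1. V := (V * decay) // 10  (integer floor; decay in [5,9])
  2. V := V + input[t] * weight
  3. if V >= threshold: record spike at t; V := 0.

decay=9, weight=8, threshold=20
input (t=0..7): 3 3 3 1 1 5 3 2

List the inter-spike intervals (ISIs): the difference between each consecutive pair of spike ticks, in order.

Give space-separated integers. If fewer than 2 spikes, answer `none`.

Answer: 1 1 3 1

Derivation:
t=0: input=3 -> V=0 FIRE
t=1: input=3 -> V=0 FIRE
t=2: input=3 -> V=0 FIRE
t=3: input=1 -> V=8
t=4: input=1 -> V=15
t=5: input=5 -> V=0 FIRE
t=6: input=3 -> V=0 FIRE
t=7: input=2 -> V=16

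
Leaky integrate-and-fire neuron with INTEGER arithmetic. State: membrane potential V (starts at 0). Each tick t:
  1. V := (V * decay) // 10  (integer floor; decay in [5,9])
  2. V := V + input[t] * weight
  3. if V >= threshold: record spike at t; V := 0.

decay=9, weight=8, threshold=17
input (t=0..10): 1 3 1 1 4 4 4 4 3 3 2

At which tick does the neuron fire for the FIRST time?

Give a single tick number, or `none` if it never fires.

Answer: 1

Derivation:
t=0: input=1 -> V=8
t=1: input=3 -> V=0 FIRE
t=2: input=1 -> V=8
t=3: input=1 -> V=15
t=4: input=4 -> V=0 FIRE
t=5: input=4 -> V=0 FIRE
t=6: input=4 -> V=0 FIRE
t=7: input=4 -> V=0 FIRE
t=8: input=3 -> V=0 FIRE
t=9: input=3 -> V=0 FIRE
t=10: input=2 -> V=16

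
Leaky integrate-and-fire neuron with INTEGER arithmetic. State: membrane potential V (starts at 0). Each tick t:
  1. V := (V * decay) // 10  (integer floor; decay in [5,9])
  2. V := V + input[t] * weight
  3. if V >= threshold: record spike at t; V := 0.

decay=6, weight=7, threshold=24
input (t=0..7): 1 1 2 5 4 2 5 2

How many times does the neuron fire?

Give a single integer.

t=0: input=1 -> V=7
t=1: input=1 -> V=11
t=2: input=2 -> V=20
t=3: input=5 -> V=0 FIRE
t=4: input=4 -> V=0 FIRE
t=5: input=2 -> V=14
t=6: input=5 -> V=0 FIRE
t=7: input=2 -> V=14

Answer: 3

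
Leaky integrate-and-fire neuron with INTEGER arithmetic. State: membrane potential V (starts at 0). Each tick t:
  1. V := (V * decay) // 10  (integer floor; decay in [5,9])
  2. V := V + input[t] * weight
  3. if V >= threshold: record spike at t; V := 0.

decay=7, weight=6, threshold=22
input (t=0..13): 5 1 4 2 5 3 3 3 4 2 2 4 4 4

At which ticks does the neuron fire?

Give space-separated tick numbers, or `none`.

Answer: 0 2 4 6 8 11 12 13

Derivation:
t=0: input=5 -> V=0 FIRE
t=1: input=1 -> V=6
t=2: input=4 -> V=0 FIRE
t=3: input=2 -> V=12
t=4: input=5 -> V=0 FIRE
t=5: input=3 -> V=18
t=6: input=3 -> V=0 FIRE
t=7: input=3 -> V=18
t=8: input=4 -> V=0 FIRE
t=9: input=2 -> V=12
t=10: input=2 -> V=20
t=11: input=4 -> V=0 FIRE
t=12: input=4 -> V=0 FIRE
t=13: input=4 -> V=0 FIRE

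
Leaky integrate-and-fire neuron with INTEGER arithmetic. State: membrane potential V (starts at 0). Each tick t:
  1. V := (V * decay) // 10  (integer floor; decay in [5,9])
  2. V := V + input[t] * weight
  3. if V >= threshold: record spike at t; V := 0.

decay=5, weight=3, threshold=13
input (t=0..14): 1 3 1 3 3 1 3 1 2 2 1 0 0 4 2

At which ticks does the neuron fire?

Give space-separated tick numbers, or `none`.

Answer: 3 13

Derivation:
t=0: input=1 -> V=3
t=1: input=3 -> V=10
t=2: input=1 -> V=8
t=3: input=3 -> V=0 FIRE
t=4: input=3 -> V=9
t=5: input=1 -> V=7
t=6: input=3 -> V=12
t=7: input=1 -> V=9
t=8: input=2 -> V=10
t=9: input=2 -> V=11
t=10: input=1 -> V=8
t=11: input=0 -> V=4
t=12: input=0 -> V=2
t=13: input=4 -> V=0 FIRE
t=14: input=2 -> V=6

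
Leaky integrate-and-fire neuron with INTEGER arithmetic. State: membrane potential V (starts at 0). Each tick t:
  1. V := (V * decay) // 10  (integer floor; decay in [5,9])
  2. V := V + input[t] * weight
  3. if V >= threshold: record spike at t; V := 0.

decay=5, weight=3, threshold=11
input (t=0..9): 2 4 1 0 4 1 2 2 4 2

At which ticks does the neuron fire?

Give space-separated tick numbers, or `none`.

Answer: 1 4 8

Derivation:
t=0: input=2 -> V=6
t=1: input=4 -> V=0 FIRE
t=2: input=1 -> V=3
t=3: input=0 -> V=1
t=4: input=4 -> V=0 FIRE
t=5: input=1 -> V=3
t=6: input=2 -> V=7
t=7: input=2 -> V=9
t=8: input=4 -> V=0 FIRE
t=9: input=2 -> V=6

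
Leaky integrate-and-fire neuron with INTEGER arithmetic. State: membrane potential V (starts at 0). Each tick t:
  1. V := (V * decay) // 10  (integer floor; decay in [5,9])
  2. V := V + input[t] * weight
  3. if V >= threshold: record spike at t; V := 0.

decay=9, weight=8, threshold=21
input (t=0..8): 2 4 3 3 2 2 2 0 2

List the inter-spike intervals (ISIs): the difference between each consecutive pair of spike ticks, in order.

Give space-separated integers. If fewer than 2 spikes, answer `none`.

t=0: input=2 -> V=16
t=1: input=4 -> V=0 FIRE
t=2: input=3 -> V=0 FIRE
t=3: input=3 -> V=0 FIRE
t=4: input=2 -> V=16
t=5: input=2 -> V=0 FIRE
t=6: input=2 -> V=16
t=7: input=0 -> V=14
t=8: input=2 -> V=0 FIRE

Answer: 1 1 2 3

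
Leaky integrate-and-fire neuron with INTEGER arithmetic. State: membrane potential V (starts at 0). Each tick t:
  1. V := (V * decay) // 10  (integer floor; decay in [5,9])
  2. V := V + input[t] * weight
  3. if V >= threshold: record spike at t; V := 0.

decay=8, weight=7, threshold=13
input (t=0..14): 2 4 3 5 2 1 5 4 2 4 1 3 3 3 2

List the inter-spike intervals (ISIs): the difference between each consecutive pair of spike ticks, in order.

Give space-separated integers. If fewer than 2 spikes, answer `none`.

t=0: input=2 -> V=0 FIRE
t=1: input=4 -> V=0 FIRE
t=2: input=3 -> V=0 FIRE
t=3: input=5 -> V=0 FIRE
t=4: input=2 -> V=0 FIRE
t=5: input=1 -> V=7
t=6: input=5 -> V=0 FIRE
t=7: input=4 -> V=0 FIRE
t=8: input=2 -> V=0 FIRE
t=9: input=4 -> V=0 FIRE
t=10: input=1 -> V=7
t=11: input=3 -> V=0 FIRE
t=12: input=3 -> V=0 FIRE
t=13: input=3 -> V=0 FIRE
t=14: input=2 -> V=0 FIRE

Answer: 1 1 1 1 2 1 1 1 2 1 1 1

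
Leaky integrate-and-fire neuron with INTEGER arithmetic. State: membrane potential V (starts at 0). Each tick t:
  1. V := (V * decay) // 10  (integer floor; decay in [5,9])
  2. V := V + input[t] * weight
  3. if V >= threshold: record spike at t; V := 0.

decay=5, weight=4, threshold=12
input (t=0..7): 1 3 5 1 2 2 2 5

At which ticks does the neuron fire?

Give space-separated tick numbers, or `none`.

Answer: 1 2 5 7

Derivation:
t=0: input=1 -> V=4
t=1: input=3 -> V=0 FIRE
t=2: input=5 -> V=0 FIRE
t=3: input=1 -> V=4
t=4: input=2 -> V=10
t=5: input=2 -> V=0 FIRE
t=6: input=2 -> V=8
t=7: input=5 -> V=0 FIRE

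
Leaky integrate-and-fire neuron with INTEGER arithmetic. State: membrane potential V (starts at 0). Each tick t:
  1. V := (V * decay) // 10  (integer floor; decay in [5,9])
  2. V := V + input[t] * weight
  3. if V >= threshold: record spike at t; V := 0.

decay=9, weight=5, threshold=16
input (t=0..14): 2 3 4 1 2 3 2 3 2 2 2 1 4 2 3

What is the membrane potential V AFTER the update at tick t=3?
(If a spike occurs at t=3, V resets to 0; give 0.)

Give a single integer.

t=0: input=2 -> V=10
t=1: input=3 -> V=0 FIRE
t=2: input=4 -> V=0 FIRE
t=3: input=1 -> V=5
t=4: input=2 -> V=14
t=5: input=3 -> V=0 FIRE
t=6: input=2 -> V=10
t=7: input=3 -> V=0 FIRE
t=8: input=2 -> V=10
t=9: input=2 -> V=0 FIRE
t=10: input=2 -> V=10
t=11: input=1 -> V=14
t=12: input=4 -> V=0 FIRE
t=13: input=2 -> V=10
t=14: input=3 -> V=0 FIRE

Answer: 5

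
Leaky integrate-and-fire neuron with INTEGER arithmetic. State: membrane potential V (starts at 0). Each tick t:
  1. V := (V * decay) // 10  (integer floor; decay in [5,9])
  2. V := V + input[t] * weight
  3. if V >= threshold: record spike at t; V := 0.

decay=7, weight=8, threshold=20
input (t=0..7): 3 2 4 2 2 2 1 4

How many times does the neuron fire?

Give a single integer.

Answer: 4

Derivation:
t=0: input=3 -> V=0 FIRE
t=1: input=2 -> V=16
t=2: input=4 -> V=0 FIRE
t=3: input=2 -> V=16
t=4: input=2 -> V=0 FIRE
t=5: input=2 -> V=16
t=6: input=1 -> V=19
t=7: input=4 -> V=0 FIRE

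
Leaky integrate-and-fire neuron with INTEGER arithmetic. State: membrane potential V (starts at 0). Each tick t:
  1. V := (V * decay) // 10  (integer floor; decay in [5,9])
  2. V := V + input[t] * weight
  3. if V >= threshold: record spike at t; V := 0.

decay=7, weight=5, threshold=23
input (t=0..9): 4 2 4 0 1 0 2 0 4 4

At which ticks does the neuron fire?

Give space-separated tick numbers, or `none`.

t=0: input=4 -> V=20
t=1: input=2 -> V=0 FIRE
t=2: input=4 -> V=20
t=3: input=0 -> V=14
t=4: input=1 -> V=14
t=5: input=0 -> V=9
t=6: input=2 -> V=16
t=7: input=0 -> V=11
t=8: input=4 -> V=0 FIRE
t=9: input=4 -> V=20

Answer: 1 8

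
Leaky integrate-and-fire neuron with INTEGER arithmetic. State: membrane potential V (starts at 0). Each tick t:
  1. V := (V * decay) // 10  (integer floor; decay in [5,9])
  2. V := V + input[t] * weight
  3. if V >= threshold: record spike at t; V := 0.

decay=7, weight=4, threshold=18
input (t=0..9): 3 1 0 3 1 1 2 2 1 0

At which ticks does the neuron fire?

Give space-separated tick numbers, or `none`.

Answer: 7

Derivation:
t=0: input=3 -> V=12
t=1: input=1 -> V=12
t=2: input=0 -> V=8
t=3: input=3 -> V=17
t=4: input=1 -> V=15
t=5: input=1 -> V=14
t=6: input=2 -> V=17
t=7: input=2 -> V=0 FIRE
t=8: input=1 -> V=4
t=9: input=0 -> V=2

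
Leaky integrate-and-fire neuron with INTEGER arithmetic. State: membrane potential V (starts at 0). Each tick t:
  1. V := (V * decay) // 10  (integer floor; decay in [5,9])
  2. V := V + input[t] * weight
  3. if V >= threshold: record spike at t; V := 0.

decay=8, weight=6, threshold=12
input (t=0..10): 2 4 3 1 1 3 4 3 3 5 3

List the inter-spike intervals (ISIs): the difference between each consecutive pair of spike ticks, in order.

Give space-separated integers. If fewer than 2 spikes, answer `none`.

Answer: 1 1 3 1 1 1 1 1

Derivation:
t=0: input=2 -> V=0 FIRE
t=1: input=4 -> V=0 FIRE
t=2: input=3 -> V=0 FIRE
t=3: input=1 -> V=6
t=4: input=1 -> V=10
t=5: input=3 -> V=0 FIRE
t=6: input=4 -> V=0 FIRE
t=7: input=3 -> V=0 FIRE
t=8: input=3 -> V=0 FIRE
t=9: input=5 -> V=0 FIRE
t=10: input=3 -> V=0 FIRE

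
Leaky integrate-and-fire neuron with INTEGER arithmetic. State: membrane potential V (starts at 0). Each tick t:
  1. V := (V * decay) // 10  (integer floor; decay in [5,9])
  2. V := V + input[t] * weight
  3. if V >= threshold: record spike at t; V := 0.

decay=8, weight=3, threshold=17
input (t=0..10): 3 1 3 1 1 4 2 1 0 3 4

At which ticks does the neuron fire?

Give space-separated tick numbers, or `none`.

t=0: input=3 -> V=9
t=1: input=1 -> V=10
t=2: input=3 -> V=0 FIRE
t=3: input=1 -> V=3
t=4: input=1 -> V=5
t=5: input=4 -> V=16
t=6: input=2 -> V=0 FIRE
t=7: input=1 -> V=3
t=8: input=0 -> V=2
t=9: input=3 -> V=10
t=10: input=4 -> V=0 FIRE

Answer: 2 6 10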